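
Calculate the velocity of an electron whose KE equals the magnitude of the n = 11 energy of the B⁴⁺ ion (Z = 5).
9.94406e+05 m/s (or 0.33% of c)

The binding energy at n = 11 for B⁴⁺ is:
E_11 = -13.6057 × 5²/11² = -2.81109504 eV
|E_11| = 2.81109504 eV

Convert to Joules:
KE = 2.81109504 eV × (1.602177 × 10⁻¹⁹ J/eV) = 4.5038718e-19 J

Using KE = ½mv²:
v = √(2·KE/m_e)
v = √(2 × 4.5038718e-19 J / 9.10938 × 10⁻³¹ kg)
v = 9.94406e+05 m/s

This is approximately 0.33% the speed of light.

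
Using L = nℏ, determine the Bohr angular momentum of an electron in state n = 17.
1.793e-33 J·s (or 17ℏ)

In the Bohr model, angular momentum is quantized:
L = nℏ

where ℏ = h/(2π) = 1.05457e-34 J·s

For n = 17:
L = 17 × 1.05457e-34 J·s
L = 1.793e-33 J·s

This can also be written as L = 17ℏ.
The angular momentum is an integer multiple of the reduced Planck constant.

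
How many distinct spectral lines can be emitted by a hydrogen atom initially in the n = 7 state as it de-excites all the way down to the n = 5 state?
3

The electron can occupy levels n = 5, 6, ..., 7 during de-excitation — that is m = 7 - 5 + 1 = 3 distinct levels.

The number of distinct spectral lines equals the number of ways to choose 2 of these m levels (each pair gives one possible emission transition):

Number of lines = m(m-1)/2 = 3×2/2 = 3

These correspond to all possible transitions between the 3 levels:
7 → 6, 7 → 5, 6 → 5

Each transition produces a photon with a unique energy (and thus wavelength). This count does not depend on Z.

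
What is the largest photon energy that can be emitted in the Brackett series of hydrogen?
0.850 eV

The series limit corresponds to the transition from n = ∞ to n = 4.
This is the highest energy (shortest wavelength) transition in the Brackett series.

E_∞ = 0 eV
E_4 = -13.6057 / 4² = -0.850 eV

Energy at series limit:
ΔE = E_∞ - E_4 = 0 - (-0.850) = 0.850 eV

This energy equals the ionization energy from the n = 4 state of hydrogen.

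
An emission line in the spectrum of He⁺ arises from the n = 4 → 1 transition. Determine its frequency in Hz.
1.23369e+16 Hz

First, find the transition energy:
E_4 = -13.6057 × 2² / 4² = -3.4014250 eV
E_1 = -13.6057 × 2² / 1² = -54.4228000 eV
|ΔE| = |E_1 - E_4| = 51.0213750 eV

Convert to Joules: E = 51.0213750 eV × (1.602177 × 10⁻¹⁹ J/eV) = 8.1745274e-18 J

Using E = hf:
f = E/h = 8.1745274e-18 J / (6.62607 × 10⁻³⁴ J·s)
f = 1.23369e+16 Hz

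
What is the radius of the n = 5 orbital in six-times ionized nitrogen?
0.188992 nm (or 1.889919 Å)

The Bohr radius formula is:
r_n = n² a₀ / Z

where a₀ = 0.052917721 nm is the Bohr radius.

For N⁶⁺ (Z = 7) at n = 5:
r_5 = 5² × 0.052917721 nm / 7
r_5 = 25 × 0.052917721 nm / 7
r_5 = 1.3229430 nm / 7
r_5 = 0.188992 nm

The electron orbits at approximately 0.188992 nm from the nucleus.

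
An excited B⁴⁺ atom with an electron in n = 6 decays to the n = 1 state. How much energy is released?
330.69410 eV

The energy levels are E_n = -13.6057 Z² eV / n².

Energy at n = 6: E_6 = -13.6057 × 5² / 6² = -9.44840278 eV
Energy at n = 1: E_1 = -13.6057 × 5² / 1² = -340.14250000 eV

For emission (electron falling to lower state), the photon energy is:
E_photon = E_6 - E_1 = |-9.44840278 - (-340.14250000)|
E_photon = 330.69410 eV

This energy is carried away by the emitted photon.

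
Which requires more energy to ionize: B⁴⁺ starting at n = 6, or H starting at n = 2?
B⁴⁺ at n = 6 (E = -9.44840 eV)

Using E_n = -13.6057 Z² / n² eV:

B⁴⁺ (Z = 5) at n = 6:
E = -13.6057 × 5² / 6² = -13.6057 × 25 / 36 = -9.44840278 eV

H (Z = 1) at n = 2:
E = -13.6057 × 1² / 2² = -13.6057 × 1 / 4 = -3.40142500 eV

Since -9.44840278 eV < -3.40142500 eV,
B⁴⁺ at n = 6 is more tightly bound (requires more energy to ionize).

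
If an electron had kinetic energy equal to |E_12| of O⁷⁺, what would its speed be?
1.45846e+06 m/s (or 0.486490% of c)

The binding energy at n = 12 for O⁷⁺ is:
E_12 = -13.6057 × 8²/12² = -6.04697778 eV
|E_12| = 6.04697778 eV

Convert to Joules:
KE = 6.04697778 eV × (1.602177 × 10⁻¹⁹ J/eV) = 9.6883287e-19 J

Using KE = ½mv²:
v = √(2·KE/m_e)
v = √(2 × 9.6883287e-19 J / 9.10938 × 10⁻³¹ kg)
v = 1.45846e+06 m/s

This is approximately 0.486490% the speed of light.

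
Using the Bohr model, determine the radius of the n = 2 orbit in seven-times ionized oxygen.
0.0265 nm (or 0.2646 Å)

The Bohr radius formula is:
r_n = n² a₀ / Z

where a₀ = 0.0529177 nm is the Bohr radius.

For O⁷⁺ (Z = 8) at n = 2:
r_2 = 2² × 0.0529177 nm / 8
r_2 = 4 × 0.0529177 nm / 8
r_2 = 0.21167 nm / 8
r_2 = 0.0265 nm

The electron orbits at approximately 0.0265 nm from the nucleus.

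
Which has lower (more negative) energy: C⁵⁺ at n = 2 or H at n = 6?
C⁵⁺ at n = 2 (E = -122.4513 eV)

Using E_n = -13.6057 Z² / n² eV:

C⁵⁺ (Z = 6) at n = 2:
E = -13.6057 × 6² / 2² = -13.6057 × 36 / 4 = -122.4513000 eV

H (Z = 1) at n = 6:
E = -13.6057 × 1² / 6² = -13.6057 × 1 / 36 = -0.3779361 eV

Since -122.4513000 eV < -0.3779361 eV,
C⁵⁺ at n = 2 is more tightly bound (requires more energy to ionize).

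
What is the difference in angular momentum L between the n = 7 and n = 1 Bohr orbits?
6.327e-34 J·s (or 6ℏ)

In the Bohr model, L_n = nℏ where ℏ = 1.05457e-34 J·s.

L_7 = 7ℏ = 7.38199e-34 J·s
L_1 = 1ℏ = 1.05457e-34 J·s

ΔL = L_7 - L_1 = (7 - 1)ℏ = 6ℏ
ΔL = 6 × 1.05457e-34 J·s = 6.327e-34 J·s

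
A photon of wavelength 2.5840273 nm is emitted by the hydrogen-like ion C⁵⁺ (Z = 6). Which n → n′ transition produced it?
n = 7 → n = 1

First, find the photon energy from the wavelength (hc = 1239.84 eV·nm):
E = hc/λ = 1239.84 eV·nm / 2.5840273 nm = 479.80917 eV

The energy levels of C⁵⁺ satisfy E_n = -13.6057 × 6² / n² eV, so an emission n_i → n_f releases
ΔE = 13.6057 × 6² × (1/n_f² − 1/n_i²) eV.

Setting ΔE equal to the photon energy:
1/n_f² − 1/n_i² = 479.80917 / (13.6057 × 6²) = 0.97959183

Since 1/n_i² must be positive, we need 1/n_f² > 0.97959183, i.e. n_f ≤ 1. For each allowed n_f, solve n_i = (1/n_f² − 0.97959183)^(−1/2) and check whether it is a whole number:
  n_f = 1: 1/n_i² = 1.00000000 − 0.97959183 = 0.02040817 → n_i = 7.000  → integer, n_i = 7 ✓

Only n_f = 1 gives an integer upper level, n_i = 7.

The transition is from n = 7 to n = 1 (emission).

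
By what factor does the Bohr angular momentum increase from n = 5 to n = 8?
1.60

In the Bohr model, L_n = nℏ, so the ratio is purely the ratio of quantum numbers:

L_8/L_5 = 8ℏ / 5ℏ = 8/5 = 1.60

The angular momentum scales linearly with n.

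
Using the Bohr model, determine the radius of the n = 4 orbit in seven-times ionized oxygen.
0.10584 nm (or 1.05836 Å)

The Bohr radius formula is:
r_n = n² a₀ / Z

where a₀ = 0.05291772 nm is the Bohr radius.

For O⁷⁺ (Z = 8) at n = 4:
r_4 = 4² × 0.05291772 nm / 8
r_4 = 16 × 0.05291772 nm / 8
r_4 = 0.846684 nm / 8
r_4 = 0.10584 nm

The electron orbits at approximately 0.10584 nm from the nucleus.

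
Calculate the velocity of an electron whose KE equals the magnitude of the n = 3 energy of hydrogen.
7.2923e+05 m/s (or 0.243245% of c)

The binding energy at n = 3 for hydrogen is:
E_3 = -13.6057/3² = -1.51174444 eV
|E_3| = 1.51174444 eV

Convert to Joules:
KE = 1.51174444 eV × (1.602177 × 10⁻¹⁹ J/eV) = 2.422082e-19 J

Using KE = ½mv²:
v = √(2·KE/m_e)
v = √(2 × 2.422082e-19 J / 9.10938 × 10⁻³¹ kg)
v = 7.2923e+05 m/s

This is approximately 0.243245% the speed of light.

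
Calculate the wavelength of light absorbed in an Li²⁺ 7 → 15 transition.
634.261242 nm

First, find the transition energy using E_n = -13.6057 Z² / n² eV:
E_7 = -13.6057 × 3² / 7² = -2.4990061224 eV
E_15 = -13.6057 × 3² / 15² = -0.5442280000 eV

Photon energy: |ΔE| = |E_15 - E_7| = 1.9547781224 eV

Convert to wavelength using E = hc/λ with hc = 1239.84 eV·nm:
λ = hc/E = 1239.84 eV·nm / 1.9547781224 eV
λ = 634.261242 nm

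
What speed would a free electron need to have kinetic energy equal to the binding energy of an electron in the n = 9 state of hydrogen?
2.43e+05 m/s (or 0.081% of c)

The binding energy at n = 9 for hydrogen is:
E_9 = -13.6057/9² = -0.167972 eV
|E_9| = 0.167972 eV

Convert to Joules:
KE = 0.167972 eV × (1.602177 × 10⁻¹⁹ J/eV) = 2.6912e-20 J

Using KE = ½mv²:
v = √(2·KE/m_e)
v = √(2 × 2.6912e-20 J / 9.10938 × 10⁻³¹ kg)
v = 2.43e+05 m/s

This is approximately 0.081% the speed of light.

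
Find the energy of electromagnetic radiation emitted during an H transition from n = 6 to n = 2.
3.023489 eV

The energy levels are E_n = -13.6057 eV / n².

Energy at n = 6: E_6 = -13.6057 / 6² = -0.377936111 eV
Energy at n = 2: E_2 = -13.6057 / 2² = -3.401425000 eV

For emission (electron falling to lower state), the photon energy is:
E_photon = E_6 - E_2 = |-0.377936111 - (-3.401425000)|
E_photon = 3.023489 eV

This energy is carried away by the emitted photon.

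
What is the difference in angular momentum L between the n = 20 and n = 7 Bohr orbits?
1.371e-33 J·s (or 13ℏ)

In the Bohr model, L_n = nℏ where ℏ = 1.05457e-34 J·s.

L_20 = 20ℏ = 2.10914e-33 J·s
L_7 = 7ℏ = 7.38199e-34 J·s

ΔL = L_20 - L_7 = (20 - 7)ℏ = 13ℏ
ΔL = 13 × 1.05457e-34 J·s = 1.371e-33 J·s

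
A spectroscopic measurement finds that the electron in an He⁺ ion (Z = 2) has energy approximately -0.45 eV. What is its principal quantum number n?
n = 11

The exact energy levels follow E_n = -13.6057 Z² / n² eV with Z = 2.

The measured value (-0.45 eV) is reported to only 2 significant figures, so we must test candidate n values and see which one matches to that precision.

Candidate energies:
  n = 9:  E = -13.6057 × 2² / 9² = -0.67189 eV
  n = 10:  E = -13.6057 × 2² / 10² = -0.54423 eV
  n = 11:  E = -13.6057 × 2² / 11² = -0.44978 eV  ← matches
  n = 12:  E = -13.6057 × 2² / 12² = -0.37794 eV
  n = 13:  E = -13.6057 × 2² / 13² = -0.32203 eV

Checking against the measurement of -0.45 eV (2 sig figs), only n = 11 agrees:
E_11 = -0.44978 eV, which rounds to -0.45 eV ✓

Therefore n = 11.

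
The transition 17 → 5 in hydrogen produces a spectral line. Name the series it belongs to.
Pfund series

The spectral series in hydrogen are named based on the final (lower) energy level:
- Lyman series: n_final = 1 (ultraviolet)
- Balmer series: n_final = 2 (visible/near-UV)
- Paschen series: n_final = 3 (infrared)
- Brackett series: n_final = 4 (infrared)
- Pfund series: n_final = 5 (far infrared)

Since this transition ends at n = 5, it belongs to the Pfund series.

For reference, this 17 → 5 line has photon energy
ΔE = 13.6057 eV × (1/5² - 1/17²) = 0.49714945329 eV,
corresponding to wavelength λ = hc/ΔE = 1239.84 eV·nm / 0.49714945329 eV = 2493.89795 nm in the far infrared region.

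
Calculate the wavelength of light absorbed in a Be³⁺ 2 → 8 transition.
24.300 nm

First, find the transition energy using E_n = -13.6057 Z² / n² eV:
E_2 = -13.6057 × 4² / 2² = -54.42280 eV
E_8 = -13.6057 × 4² / 8² = -3.40143 eV

Photon energy: |ΔE| = |E_8 - E_2| = 51.02137 eV

Convert to wavelength using E = hc/λ with hc = 1239.84 eV·nm:
λ = hc/E = 1239.84 eV·nm / 51.02137 eV
λ = 24.300 nm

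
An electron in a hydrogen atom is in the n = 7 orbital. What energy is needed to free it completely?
0.28 eV

The ionization energy is the energy needed to remove the electron completely (n → ∞).

For hydrogen, E_n = -13.6057 eV / n².

At n = 7: E_7 = -13.6057 / 7² = -0.27767 eV
At n = ∞: E_∞ = 0 eV

Ionization energy = E_∞ - E_7 = 0 - (-0.27767) = 0.27767 eV
Ionization energy ≈ 0.28 eV

This is also called the binding energy of the electron in state n = 7.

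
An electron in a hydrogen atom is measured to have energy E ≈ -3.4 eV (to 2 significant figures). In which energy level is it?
n = 2

The exact energy levels follow E_n = -13.6057 eV / n².

The measured value (-3.4 eV) is reported to only 2 significant figures, so we must test candidate n values and see which one matches to that precision.

Candidate energies:
  n = 1:  E = -13.6057/1² = -13.60570 eV
  n = 2:  E = -13.6057/2² = -3.40143 eV  ← matches
  n = 3:  E = -13.6057/3² = -1.51174 eV
  n = 4:  E = -13.6057/4² = -0.85036 eV

Checking against the measurement of -3.4 eV (2 sig figs), only n = 2 agrees:
E_2 = -3.40143 eV, which rounds to -3.4 eV ✓

Therefore n = 2.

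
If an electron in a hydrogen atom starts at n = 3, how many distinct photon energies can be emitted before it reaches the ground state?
3

The electron can occupy levels n = 1, 2, ..., 3 during de-excitation — that is m = 3 - 1 + 1 = 3 distinct levels.

The number of distinct spectral lines equals the number of ways to choose 2 of these m levels (each pair gives one possible emission transition):

Number of lines = m(m-1)/2 = 3×2/2 = 3

These correspond to all possible transitions between the 3 levels:
3 → 2, 3 → 1, 2 → 1

Each transition produces a photon with a unique energy (and thus wavelength). This count does not depend on Z.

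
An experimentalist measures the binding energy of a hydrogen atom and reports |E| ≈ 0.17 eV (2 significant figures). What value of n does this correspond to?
n = 9

The exact energy levels follow E_n = -13.6057 eV / n².

The measured value (-0.17 eV) is reported to only 2 significant figures, so we must test candidate n values and see which one matches to that precision.

Candidate energies:
  n = 7:  E = -13.6057/7² = -0.27767 eV
  n = 8:  E = -13.6057/8² = -0.21259 eV
  n = 9:  E = -13.6057/9² = -0.16797 eV  ← matches
  n = 10:  E = -13.6057/10² = -0.13606 eV
  n = 11:  E = -13.6057/11² = -0.11244 eV

Checking against the measurement of -0.17 eV (2 sig figs), only n = 9 agrees:
E_9 = -0.16797 eV, which rounds to -0.17 eV ✓

Therefore n = 9.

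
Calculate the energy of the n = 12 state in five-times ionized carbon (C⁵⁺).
-3.40 eV

For hydrogen-like ions, the energy levels scale with Z²:
E_n = -13.6057 Z² / n² eV

For C⁵⁺ (Z = 6) at n = 12:
E_12 = -13.6057 × 6² / 12²
E_12 = -13.6057 × 36 / 144
E_12 = -489.8052 / 144
E_12 = -3.40 eV

The energy is 36 times more negative than hydrogen at the same n due to the stronger nuclear charge.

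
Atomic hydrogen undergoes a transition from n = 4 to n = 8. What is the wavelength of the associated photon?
1944.0323 nm

First, find the transition energy using E_n = -13.6057 / n² eV:
E_4 = -13.6057 / 4² = -0.8503562500 eV
E_8 = -13.6057 / 8² = -0.2125890625 eV

Photon energy: |ΔE| = |E_8 - E_4| = 0.6377671875 eV

Convert to wavelength using E = hc/λ with hc = 1239.84 eV·nm:
λ = hc/E = 1239.84 eV·nm / 0.6377671875 eV
λ = 1944.0323 nm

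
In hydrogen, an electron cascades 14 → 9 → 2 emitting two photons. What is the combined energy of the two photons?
3.332 eV

The energy levels of hydrogen are E_n = -13.6057 / n² eV.

First transition (14 → 9):
ΔE₁ = |E_9 - E_14|
ΔE₁ = |-0.167971605 - (-0.069416837)| = 0.098555 eV

Second transition (9 → 2):
ΔE₂ = |E_2 - E_9|
ΔE₂ = |-3.401425000 - (-0.167971605)| = 3.233453 eV

Total energy released:
E_total = ΔE₁ + ΔE₂ = 0.098555 + 3.233453 = 3.332 eV

Note: This equals the direct transition 14 → 2: 3.332 eV ✓
Energy is conserved regardless of the path taken.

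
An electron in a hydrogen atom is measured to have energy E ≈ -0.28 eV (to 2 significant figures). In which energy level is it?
n = 7

The exact energy levels follow E_n = -13.6057 eV / n².

The measured value (-0.28 eV) is reported to only 2 significant figures, so we must test candidate n values and see which one matches to that precision.

Candidate energies:
  n = 5:  E = -13.6057/5² = -0.54423 eV
  n = 6:  E = -13.6057/6² = -0.37794 eV
  n = 7:  E = -13.6057/7² = -0.27767 eV  ← matches
  n = 8:  E = -13.6057/8² = -0.21259 eV
  n = 9:  E = -13.6057/9² = -0.16797 eV

Checking against the measurement of -0.28 eV (2 sig figs), only n = 7 agrees:
E_7 = -0.27767 eV, which rounds to -0.28 eV ✓

Therefore n = 7.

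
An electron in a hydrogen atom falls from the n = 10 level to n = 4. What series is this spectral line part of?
Brackett series

The spectral series in hydrogen are named based on the final (lower) energy level:
- Lyman series: n_final = 1 (ultraviolet)
- Balmer series: n_final = 2 (visible/near-UV)
- Paschen series: n_final = 3 (infrared)
- Brackett series: n_final = 4 (infrared)
- Pfund series: n_final = 5 (far infrared)

Since this transition ends at n = 4, it belongs to the Brackett series.

For reference, this 10 → 4 line has photon energy
ΔE = 13.6057 eV × (1/4² - 1/10²) = 0.71429925 eV,
corresponding to wavelength λ = hc/ΔE = 1239.84 eV·nm / 0.71429925 eV = 1735.74 nm in the infrared region.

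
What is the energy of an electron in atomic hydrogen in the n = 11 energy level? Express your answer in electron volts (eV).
-0.11 eV

The energy levels of a hydrogen-like atom are given by:
E_n = -13.6057 eV / n²

For n = 11:
E_11 = -13.6057 eV / 11²
E_11 = -13.6057 eV / 121
E_11 = -0.11 eV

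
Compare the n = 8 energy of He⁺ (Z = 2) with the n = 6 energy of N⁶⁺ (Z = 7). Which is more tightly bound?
N⁶⁺ at n = 6 (E = -18.51887 eV)

Using E_n = -13.6057 Z² / n² eV:

He⁺ (Z = 2) at n = 8:
E = -13.6057 × 2² / 8² = -13.6057 × 4 / 64 = -0.85035625 eV

N⁶⁺ (Z = 7) at n = 6:
E = -13.6057 × 7² / 6² = -13.6057 × 49 / 36 = -18.51886944 eV

Since -18.51886944 eV < -0.85035625 eV,
N⁶⁺ at n = 6 is more tightly bound (requires more energy to ionize).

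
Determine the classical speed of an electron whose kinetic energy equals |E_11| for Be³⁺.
7.95525e+05 m/s (or 0.265% of c)

The binding energy at n = 11 for Be³⁺ is:
E_11 = -13.6057 × 4²/11² = -1.79910083 eV
|E_11| = 1.79910083 eV

Convert to Joules:
KE = 1.79910083 eV × (1.602177 × 10⁻¹⁹ J/eV) = 2.8824780e-19 J

Using KE = ½mv²:
v = √(2·KE/m_e)
v = √(2 × 2.8824780e-19 J / 9.10938 × 10⁻³¹ kg)
v = 7.95525e+05 m/s

This is approximately 0.265% the speed of light.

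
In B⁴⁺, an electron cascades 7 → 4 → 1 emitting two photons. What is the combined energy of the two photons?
333.20 eV

The energy levels of B⁴⁺ are E_n = -13.6057 × 5² / n² eV.

First transition (7 → 4):
ΔE₁ = |E_4 - E_7|
ΔE₁ = |-21.25890625 - (-6.94168367)| = 14.31722 eV

Second transition (4 → 1):
ΔE₂ = |E_1 - E_4|
ΔE₂ = |-340.14250000 - (-21.25890625)| = 318.88359 eV

Total energy released:
E_total = ΔE₁ + ΔE₂ = 14.31722 + 318.88359 = 333.20 eV

Note: This equals the direct transition 7 → 1: 333.20 eV ✓
Energy is conserved regardless of the path taken.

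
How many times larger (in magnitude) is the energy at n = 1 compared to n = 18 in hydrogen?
324.000000

Using E_n = -13.6057 Z² / n² eV with Z = 1:

E_1 = -13.6057 / 1² = -13.6057 / 1 = -13.605700000000 eV
E_18 = -13.6057 / 18² = -13.6057 / 324 = -0.041992901235 eV

The ratio is:
E_1/E_18 = (-13.605700000000) / (-0.041992901235)
E_1/E_18 = (-13.6057/1) / (-13.6057/324)
E_1/E_18 = 324/1
E_1/E_18 = 324.000000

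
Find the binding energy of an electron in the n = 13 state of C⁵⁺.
2.90 eV

The ionization energy is the energy needed to remove the electron completely (n → ∞).

For a hydrogen-like ion with Z = 6, E_n = -13.6057 Z² / n² eV.

At n = 13: E_13 = -13.6057 × 6² / 13² = -2.89826 eV
At n = ∞: E_∞ = 0 eV

Ionization energy = E_∞ - E_13 = 0 - (-2.89826) = 2.89826 eV
Ionization energy ≈ 2.90 eV

This is also called the binding energy of the electron in state n = 13.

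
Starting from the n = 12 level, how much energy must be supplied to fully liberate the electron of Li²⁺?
0.850356 eV

The ionization energy is the energy needed to remove the electron completely (n → ∞).

For a hydrogen-like ion with Z = 3, E_n = -13.6057 Z² / n² eV.

At n = 12: E_12 = -13.6057 × 3² / 12² = -0.850356250 eV
At n = ∞: E_∞ = 0 eV

Ionization energy = E_∞ - E_12 = 0 - (-0.850356250) = 0.850356250 eV
Ionization energy ≈ 0.850356 eV

This is also called the binding energy of the electron in state n = 12.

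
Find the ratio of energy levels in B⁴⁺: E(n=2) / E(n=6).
9.000

Using E_n = -13.6057 Z² / n² eV with Z = 5:

E_2 = -13.6057 × 5² / 2² = -340.1425 / 4 = -85.035625000 eV
E_6 = -13.6057 × 5² / 6² = -340.1425 / 36 = -9.448402778 eV

The ratio is:
E_2/E_6 = (-85.035625000) / (-9.448402778)
E_2/E_6 = (-340.1425/4) / (-340.1425/36)
E_2/E_6 = 36/4
E_2/E_6 = 9.000
(Note: the Z² factors cancel in the ratio.)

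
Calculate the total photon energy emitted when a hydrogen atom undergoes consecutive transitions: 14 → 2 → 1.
13.54 eV

The energy levels of hydrogen are E_n = -13.6057 / n² eV.

First transition (14 → 2):
ΔE₁ = |E_2 - E_14|
ΔE₁ = |-3.40142500 - (-0.06941684)| = 3.33201 eV

Second transition (2 → 1):
ΔE₂ = |E_1 - E_2|
ΔE₂ = |-13.60570000 - (-3.40142500)| = 10.20428 eV

Total energy released:
E_total = ΔE₁ + ΔE₂ = 3.33201 + 10.20428 = 13.54 eV

Note: This equals the direct transition 14 → 1: 13.54 eV ✓
Energy is conserved regardless of the path taken.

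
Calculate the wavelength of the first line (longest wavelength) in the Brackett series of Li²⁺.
450.01 nm

The longest wavelength corresponds to the smallest energy transition in the series.
The Brackett series has all transitions ending at n_f = 4.

For Li²⁺ (Z = 3), the first line (α-line) is the jump from n = 5 to n = 4:
E_5 = -13.6057 × 3² / 5² = -4.898052 eV
E_4 = -13.6057 × 3² / 4² = -7.653206 eV
ΔE = E_5 - E_4 = 2.755154 eV

λ = hc/E = 1239.84 eV·nm / 2.755154 eV
λ = 450.01 nm

This is the α-line of the Brackett series in Li²⁺.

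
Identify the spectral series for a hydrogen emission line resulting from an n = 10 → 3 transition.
Paschen series

The spectral series in hydrogen are named based on the final (lower) energy level:
- Lyman series: n_final = 1 (ultraviolet)
- Balmer series: n_final = 2 (visible/near-UV)
- Paschen series: n_final = 3 (infrared)
- Brackett series: n_final = 4 (infrared)
- Pfund series: n_final = 5 (far infrared)

Since this transition ends at n = 3, it belongs to the Paschen series.

For reference, this 10 → 3 line has photon energy
ΔE = 13.6057 eV × (1/3² - 1/10²) = 1.375687 eV,
corresponding to wavelength λ = hc/ΔE = 1239.84 eV·nm / 1.375687 eV = 901.25 nm in the infrared region.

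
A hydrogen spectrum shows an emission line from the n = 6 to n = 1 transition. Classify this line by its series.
Lyman series

The spectral series in hydrogen are named based on the final (lower) energy level:
- Lyman series: n_final = 1 (ultraviolet)
- Balmer series: n_final = 2 (visible/near-UV)
- Paschen series: n_final = 3 (infrared)
- Brackett series: n_final = 4 (infrared)
- Pfund series: n_final = 5 (far infrared)

Since this transition ends at n = 1, it belongs to the Lyman series.

For reference, this 6 → 1 line has photon energy
ΔE = 13.6057 eV × (1/1² - 1/6²) = 13.227764 eV,
corresponding to wavelength λ = hc/ΔE = 1239.84 eV·nm / 13.227764 eV = 93.7301 nm in the ultraviolet region.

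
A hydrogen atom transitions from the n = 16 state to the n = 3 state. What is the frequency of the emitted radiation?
3.53e+14 Hz

First, find the transition energy:
E_16 = -13.6057 / 16² = -0.05314727 eV
E_3 = -13.6057 / 3² = -1.51174444 eV
|ΔE| = |E_3 - E_16| = 1.45859717 eV

Convert to Joules: E = 1.45859717 eV × (1.602177 × 10⁻¹⁹ J/eV) = 2.3369e-19 J

Using E = hf:
f = E/h = 2.3369e-19 J / (6.62607 × 10⁻³⁴ J·s)
f = 3.53e+14 Hz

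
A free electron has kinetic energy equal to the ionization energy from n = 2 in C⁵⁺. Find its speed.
6.5631e+06 m/s (or 2.19% of c)

The binding energy at n = 2 for C⁵⁺ is:
E_2 = -13.6057 × 6²/2² = -122.45130 eV
|E_2| = 122.45130 eV

Convert to Joules:
KE = 122.45130 eV × (1.602177 × 10⁻¹⁹ J/eV) = 1.961887e-17 J

Using KE = ½mv²:
v = √(2·KE/m_e)
v = √(2 × 1.961887e-17 J / 9.10938 × 10⁻³¹ kg)
v = 6.5631e+06 m/s

This is approximately 2.19% the speed of light.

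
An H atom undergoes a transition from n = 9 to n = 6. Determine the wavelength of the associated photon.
5904.99805 nm

First, find the transition energy using E_n = -13.6057 / n² eV:
E_9 = -13.6057 / 9² = -0.16797160494 eV
E_6 = -13.6057 / 6² = -0.37793611111 eV

Photon energy: |ΔE| = |E_6 - E_9| = 0.20996450617 eV

Convert to wavelength using E = hc/λ with hc = 1239.84 eV·nm:
λ = hc/E = 1239.84 eV·nm / 0.20996450617 eV
λ = 5904.99805 nm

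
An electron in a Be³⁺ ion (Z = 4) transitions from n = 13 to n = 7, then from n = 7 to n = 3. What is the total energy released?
22.899798 eV

The energy levels of Be³⁺ are E_n = -13.6057 × 4² / n² eV.

First transition (13 → 7):
ΔE₁ = |E_7 - E_13|
ΔE₁ = |-4.442677551020 - (-1.288113609467)| = 3.154563942 eV

Second transition (7 → 3):
ΔE₂ = |E_3 - E_7|
ΔE₂ = |-24.187911111111 - (-4.442677551020)| = 19.745233560 eV

Total energy released:
E_total = ΔE₁ + ΔE₂ = 3.154563942 + 19.745233560 = 22.899798 eV

Note: This equals the direct transition 13 → 3: 22.899798 eV ✓
Energy is conserved regardless of the path taken.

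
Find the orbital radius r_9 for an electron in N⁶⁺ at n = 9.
0.6123 nm (or 6.1233 Å)

The Bohr radius formula is:
r_n = n² a₀ / Z

where a₀ = 0.0529177 nm is the Bohr radius.

For N⁶⁺ (Z = 7) at n = 9:
r_9 = 9² × 0.0529177 nm / 7
r_9 = 81 × 0.0529177 nm / 7
r_9 = 4.28633 nm / 7
r_9 = 0.6123 nm

The electron orbits at approximately 0.6123 nm from the nucleus.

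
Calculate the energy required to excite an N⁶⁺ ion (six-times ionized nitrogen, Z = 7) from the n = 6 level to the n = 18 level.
16.461217 eV

The energy levels of a hydrogen-like atom are E_n = -13.6057 Z² eV / n².

Energy at n = 6: E_6 = -13.6057 × 7² / 6² = -18.518869444 eV
Energy at n = 18: E_18 = -13.6057 × 7² / 18² = -2.057652160 eV

The excitation energy is the difference:
ΔE = E_18 - E_6
ΔE = -2.057652160 - (-18.518869444)
ΔE = 16.461217 eV

Since this is positive, energy must be absorbed (photon absorption).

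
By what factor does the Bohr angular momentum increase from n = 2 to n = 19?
9.5000

In the Bohr model, L_n = nℏ, so the ratio is purely the ratio of quantum numbers:

L_19/L_2 = 19ℏ / 2ℏ = 19/2 = 9.5000

The angular momentum scales linearly with n.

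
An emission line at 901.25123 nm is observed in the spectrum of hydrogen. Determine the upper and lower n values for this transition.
n = 10 → n = 3

First, find the photon energy from the wavelength (hc = 1239.84 eV·nm):
E = hc/λ = 1239.84 eV·nm / 901.25123 nm = 1.3756874 eV

The energy levels of hydrogen satisfy E_n = -13.6057 / n² eV, so an emission n_i → n_f releases
ΔE = 13.6057 × (1/n_f² − 1/n_i²) eV.

Setting ΔE equal to the photon energy:
1/n_f² − 1/n_i² = 1.3756874 / 13.6057 = 0.10111111

Since 1/n_i² must be positive, we need 1/n_f² > 0.10111111, i.e. n_f ≤ 3. For each allowed n_f, solve n_i = (1/n_f² − 0.10111111)^(−1/2) and check whether it is a whole number:
  n_f = 1: 1/n_i² = 1.00000000 − 0.10111111 = 0.89888889 → n_i = 1.055  (not an integer) ✗
  n_f = 2: 1/n_i² = 0.25000000 − 0.10111111 = 0.14888889 → n_i = 2.592  (not an integer) ✗
  n_f = 3: 1/n_i² = 0.11111111 − 0.10111111 = 0.01000000 → n_i = 10.000  → integer, n_i = 10 ✓

Only n_f = 3 gives an integer upper level, n_i = 10.

The transition is from n = 10 to n = 3 (emission).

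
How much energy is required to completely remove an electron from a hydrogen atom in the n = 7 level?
0.277667 eV

The ionization energy is the energy needed to remove the electron completely (n → ∞).

For hydrogen, E_n = -13.6057 eV / n².

At n = 7: E_7 = -13.6057 / 7² = -0.277667347 eV
At n = ∞: E_∞ = 0 eV

Ionization energy = E_∞ - E_7 = 0 - (-0.277667347) = 0.277667347 eV
Ionization energy ≈ 0.277667 eV

This is also called the binding energy of the electron in state n = 7.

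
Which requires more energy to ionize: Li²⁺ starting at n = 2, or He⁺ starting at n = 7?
Li²⁺ at n = 2 (E = -30.613 eV)

Using E_n = -13.6057 Z² / n² eV:

Li²⁺ (Z = 3) at n = 2:
E = -13.6057 × 3² / 2² = -13.6057 × 9 / 4 = -30.612825 eV

He⁺ (Z = 2) at n = 7:
E = -13.6057 × 2² / 7² = -13.6057 × 4 / 49 = -1.110669 eV

Since -30.612825 eV < -1.110669 eV,
Li²⁺ at n = 2 is more tightly bound (requires more energy to ionize).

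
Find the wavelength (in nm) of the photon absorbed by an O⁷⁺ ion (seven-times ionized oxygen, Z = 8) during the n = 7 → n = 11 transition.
117.2502 nm

First, find the transition energy using E_n = -13.6057 Z² / n² eV:
E_7 = -13.6057 × 8² / 7² = -17.7707102 eV
E_11 = -13.6057 × 8² / 11² = -7.1964033 eV

Photon energy: |ΔE| = |E_11 - E_7| = 10.5743069 eV

Convert to wavelength using E = hc/λ with hc = 1239.84 eV·nm:
λ = hc/E = 1239.84 eV·nm / 10.5743069 eV
λ = 117.2502 nm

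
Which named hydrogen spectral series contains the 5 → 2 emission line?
Balmer series

The spectral series in hydrogen are named based on the final (lower) energy level:
- Lyman series: n_final = 1 (ultraviolet)
- Balmer series: n_final = 2 (visible/near-UV)
- Paschen series: n_final = 3 (infrared)
- Brackett series: n_final = 4 (infrared)
- Pfund series: n_final = 5 (far infrared)

Since this transition ends at n = 2, it belongs to the Balmer series.

For reference, this 5 → 2 line has photon energy
ΔE = 13.6057 eV × (1/2² - 1/5²) = 2.8571970000 eV,
corresponding to wavelength λ = hc/ΔE = 1239.84 eV·nm / 2.8571970000 eV = 433.935777 nm in the visible/near-UV region.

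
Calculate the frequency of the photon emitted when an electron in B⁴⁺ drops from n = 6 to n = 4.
2.8558e+15 Hz

First, find the transition energy:
E_6 = -13.6057 × 5² / 6² = -9.448403 eV
E_4 = -13.6057 × 5² / 4² = -21.258906 eV
|ΔE| = |E_4 - E_6| = 11.810503 eV

Convert to Joules: E = 11.810503 eV × (1.602177 × 10⁻¹⁹ J/eV) = 1.892252e-18 J

Using E = hf:
f = E/h = 1.892252e-18 J / (6.62607 × 10⁻³⁴ J·s)
f = 2.8558e+15 Hz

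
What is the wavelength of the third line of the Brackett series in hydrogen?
2164.94504 nm

The lines of a series are numbered from the longest wavelength (smallest ΔE) outward; the third line is the transition from n = n_f + 3 to n_f.
The Brackett series has all transitions ending at n_f = 4.

For H, the third line (γ-line) is the jump from n = 7 to n = 4:
E_7 = -13.6057 / 7² = -0.27766734694 eV
E_4 = -13.6057 / 4² = -0.85035625000 eV
ΔE = E_7 - E_4 = 0.57268890306 eV

λ = hc/E = 1239.84 eV·nm / 0.57268890306 eV
λ = 2164.94504 nm

This is the γ-line of the Brackett series in H.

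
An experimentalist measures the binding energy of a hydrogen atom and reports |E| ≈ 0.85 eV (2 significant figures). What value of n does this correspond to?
n = 4

The exact energy levels follow E_n = -13.6057 eV / n².

The measured value (-0.85 eV) is reported to only 2 significant figures, so we must test candidate n values and see which one matches to that precision.

Candidate energies:
  n = 2:  E = -13.6057/2² = -3.40143 eV
  n = 3:  E = -13.6057/3² = -1.51174 eV
  n = 4:  E = -13.6057/4² = -0.85036 eV  ← matches
  n = 5:  E = -13.6057/5² = -0.54423 eV
  n = 6:  E = -13.6057/6² = -0.37794 eV

Checking against the measurement of -0.85 eV (2 sig figs), only n = 4 agrees:
E_4 = -0.85036 eV, which rounds to -0.85 eV ✓

Therefore n = 4.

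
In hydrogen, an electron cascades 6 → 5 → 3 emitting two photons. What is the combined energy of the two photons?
1.13381 eV

The energy levels of hydrogen are E_n = -13.6057 / n² eV.

First transition (6 → 5):
ΔE₁ = |E_5 - E_6|
ΔE₁ = |-0.54422800000 - (-0.37793611111)| = 0.16629189 eV

Second transition (5 → 3):
ΔE₂ = |E_3 - E_5|
ΔE₂ = |-1.51174444444 - (-0.54422800000)| = 0.96751644 eV

Total energy released:
E_total = ΔE₁ + ΔE₂ = 0.16629189 + 0.96751644 = 1.13381 eV

Note: This equals the direct transition 6 → 3: 1.13381 eV ✓
Energy is conserved regardless of the path taken.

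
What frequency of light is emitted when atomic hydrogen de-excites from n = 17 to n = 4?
1.94e+14 Hz

First, find the transition energy:
E_17 = -13.6057 / 17² = -0.047079 eV
E_4 = -13.6057 / 4² = -0.850356 eV
|ΔE| = |E_4 - E_17| = 0.803277 eV

Convert to Joules: E = 0.803277 eV × (1.602177 × 10⁻¹⁹ J/eV) = 1.2870e-19 J

Using E = hf:
f = E/h = 1.2870e-19 J / (6.62607 × 10⁻³⁴ J·s)
f = 1.94e+14 Hz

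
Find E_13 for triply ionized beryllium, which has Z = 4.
-1.2881 eV

For hydrogen-like ions, the energy levels scale with Z²:
E_n = -13.6057 Z² / n² eV

For Be³⁺ (Z = 4) at n = 13:
E_13 = -13.6057 × 4² / 13²
E_13 = -13.6057 × 16 / 169
E_13 = -217.6912 / 169
E_13 = -1.2881 eV

The energy is 16 times more negative than hydrogen at the same n due to the stronger nuclear charge.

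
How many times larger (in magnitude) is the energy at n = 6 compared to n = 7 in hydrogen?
1.3611

Using E_n = -13.6057 Z² / n² eV with Z = 1:

E_6 = -13.6057 / 6² = -13.6057 / 36 = -0.3779361111 eV
E_7 = -13.6057 / 7² = -13.6057 / 49 = -0.2776673469 eV

The ratio is:
E_6/E_7 = (-0.3779361111) / (-0.2776673469)
E_6/E_7 = (-13.6057/36) / (-13.6057/49)
E_6/E_7 = 49/36
E_6/E_7 = 1.3611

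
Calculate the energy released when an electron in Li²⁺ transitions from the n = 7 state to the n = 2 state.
28.11382 eV

The energy levels are E_n = -13.6057 Z² eV / n².

Energy at n = 7: E_7 = -13.6057 × 3² / 7² = -2.49900612 eV
Energy at n = 2: E_2 = -13.6057 × 3² / 2² = -30.61282500 eV

For emission (electron falling to lower state), the photon energy is:
E_photon = E_7 - E_2 = |-2.49900612 - (-30.61282500)|
E_photon = 28.11382 eV

This energy is carried away by the emitted photon.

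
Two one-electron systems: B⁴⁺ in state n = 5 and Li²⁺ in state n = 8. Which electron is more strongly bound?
B⁴⁺ at n = 5 (E = -13.6057 eV)

Using E_n = -13.6057 Z² / n² eV:

B⁴⁺ (Z = 5) at n = 5:
E = -13.6057 × 5² / 5² = -13.6057 × 25 / 25 = -13.6057000 eV

Li²⁺ (Z = 3) at n = 8:
E = -13.6057 × 3² / 8² = -13.6057 × 9 / 64 = -1.9133016 eV

Since -13.6057000 eV < -1.9133016 eV,
B⁴⁺ at n = 5 is more tightly bound (requires more energy to ionize).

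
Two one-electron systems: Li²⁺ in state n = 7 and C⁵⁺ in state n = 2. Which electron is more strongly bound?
C⁵⁺ at n = 2 (E = -122.4513 eV)

Using E_n = -13.6057 Z² / n² eV:

Li²⁺ (Z = 3) at n = 7:
E = -13.6057 × 3² / 7² = -13.6057 × 9 / 49 = -2.4990061 eV

C⁵⁺ (Z = 6) at n = 2:
E = -13.6057 × 6² / 2² = -13.6057 × 36 / 4 = -122.4513000 eV

Since -122.4513000 eV < -2.4990061 eV,
C⁵⁺ at n = 2 is more tightly bound (requires more energy to ionize).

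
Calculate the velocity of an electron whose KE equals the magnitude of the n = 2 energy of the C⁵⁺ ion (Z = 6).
6.5631e+06 m/s (or 2.18921% of c)

The binding energy at n = 2 for C⁵⁺ is:
E_2 = -13.6057 × 6²/2² = -122.4513000 eV
|E_2| = 122.4513000 eV

Convert to Joules:
KE = 122.4513000 eV × (1.602177 × 10⁻¹⁹ J/eV) = 1.961887e-17 J

Using KE = ½mv²:
v = √(2·KE/m_e)
v = √(2 × 1.961887e-17 J / 9.10938 × 10⁻³¹ kg)
v = 6.5631e+06 m/s

This is approximately 2.18921% the speed of light.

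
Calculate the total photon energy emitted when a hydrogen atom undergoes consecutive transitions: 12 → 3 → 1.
13.511 eV

The energy levels of hydrogen are E_n = -13.6057 / n² eV.

First transition (12 → 3):
ΔE₁ = |E_3 - E_12|
ΔE₁ = |-1.511744444 - (-0.094484028)| = 1.417260 eV

Second transition (3 → 1):
ΔE₂ = |E_1 - E_3|
ΔE₂ = |-13.605700000 - (-1.511744444)| = 12.093956 eV

Total energy released:
E_total = ΔE₁ + ΔE₂ = 1.417260 + 12.093956 = 13.511 eV

Note: This equals the direct transition 12 → 1: 13.511 eV ✓
Energy is conserved regardless of the path taken.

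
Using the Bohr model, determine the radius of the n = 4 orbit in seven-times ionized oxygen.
0.10584 nm (or 1.05836 Å)

The Bohr radius formula is:
r_n = n² a₀ / Z

where a₀ = 0.05291772 nm is the Bohr radius.

For O⁷⁺ (Z = 8) at n = 4:
r_4 = 4² × 0.05291772 nm / 8
r_4 = 16 × 0.05291772 nm / 8
r_4 = 0.846684 nm / 8
r_4 = 0.10584 nm

The electron orbits at approximately 0.10584 nm from the nucleus.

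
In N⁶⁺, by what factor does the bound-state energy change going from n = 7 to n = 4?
3.062500

Using E_n = -13.6057 Z² / n² eV with Z = 7:

E_4 = -13.6057 × 7² / 4² = -666.6793 / 16 = -41.667456250000 eV
E_7 = -13.6057 × 7² / 7² = -666.6793 / 49 = -13.605700000000 eV

The ratio is:
E_4/E_7 = (-41.667456250000) / (-13.605700000000)
E_4/E_7 = (-666.6793/16) / (-666.6793/49)
E_4/E_7 = 49/16
E_4/E_7 = 3.062500
(Note: the Z² factors cancel in the ratio.)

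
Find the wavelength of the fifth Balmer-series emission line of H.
396.91 nm

The lines of a series are numbered from the longest wavelength (smallest ΔE) outward; the fifth line is the transition from n = n_f + 5 to n_f.
The Balmer series has all transitions ending at n_f = 2.

For H, the fifth line (ε-line) is the jump from n = 7 to n = 2:
E_7 = -13.6057 / 7² = -0.277667 eV
E_2 = -13.6057 / 2² = -3.401425 eV
ΔE = E_7 - E_2 = 3.123758 eV

λ = hc/E = 1239.84 eV·nm / 3.123758 eV
λ = 396.91 nm

This is the ε-line of the Balmer series in H.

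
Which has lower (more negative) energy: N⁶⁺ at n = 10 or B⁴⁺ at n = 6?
B⁴⁺ at n = 6 (E = -9.45 eV)

Using E_n = -13.6057 Z² / n² eV:

N⁶⁺ (Z = 7) at n = 10:
E = -13.6057 × 7² / 10² = -13.6057 × 49 / 100 = -6.66679 eV

B⁴⁺ (Z = 5) at n = 6:
E = -13.6057 × 5² / 6² = -13.6057 × 25 / 36 = -9.44840 eV

Since -9.44840 eV < -6.66679 eV,
B⁴⁺ at n = 6 is more tightly bound (requires more energy to ionize).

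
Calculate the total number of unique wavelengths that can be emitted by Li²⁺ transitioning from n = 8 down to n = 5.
6

The electron can occupy levels n = 5, 6, ..., 8 during de-excitation — that is m = 8 - 5 + 1 = 4 distinct levels.

The number of distinct spectral lines equals the number of ways to choose 2 of these m levels (each pair gives one possible emission transition):

Number of lines = m(m-1)/2 = 4×3/2 = 6

These correspond to all possible transitions between the 4 levels:
8 → 7, 8 → 6, 8 → 5, 7 → 6, 7 → 5, 6 → 5

Each transition produces a photon with a unique energy (and thus wavelength). This count does not depend on Z.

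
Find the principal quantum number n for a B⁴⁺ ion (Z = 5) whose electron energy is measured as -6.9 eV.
n = 7

The exact energy levels follow E_n = -13.6057 Z² / n² eV with Z = 5.

The measured value (-6.9 eV) is reported to only 2 significant figures, so we must test candidate n values and see which one matches to that precision.

Candidate energies:
  n = 5:  E = -13.6057 × 5² / 5² = -13.60570 eV
  n = 6:  E = -13.6057 × 5² / 6² = -9.44840 eV
  n = 7:  E = -13.6057 × 5² / 7² = -6.94168 eV  ← matches
  n = 8:  E = -13.6057 × 5² / 8² = -5.31473 eV
  n = 9:  E = -13.6057 × 5² / 9² = -4.19929 eV

Checking against the measurement of -6.9 eV (2 sig figs), only n = 7 agrees:
E_7 = -6.94168 eV, which rounds to -6.9 eV ✓

Therefore n = 7.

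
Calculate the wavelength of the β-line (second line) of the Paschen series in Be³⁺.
80.091662 nm

The lines of a series are numbered from the longest wavelength (smallest ΔE) outward; the second line is the transition from n = n_f + 2 to n_f.
The Paschen series has all transitions ending at n_f = 3.

For Be³⁺ (Z = 4), the second line (β-line) is the jump from n = 5 to n = 3:
E_5 = -13.6057 × 4² / 5² = -8.70764800 eV
E_3 = -13.6057 × 4² / 3² = -24.18791111 eV
ΔE = E_5 - E_3 = 15.48026311 eV

λ = hc/E = 1239.84 eV·nm / 15.48026311 eV
λ = 80.091662 nm

This is the β-line of the Paschen series in Be³⁺.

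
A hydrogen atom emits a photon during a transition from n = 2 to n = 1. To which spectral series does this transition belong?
Lyman series

The spectral series in hydrogen are named based on the final (lower) energy level:
- Lyman series: n_final = 1 (ultraviolet)
- Balmer series: n_final = 2 (visible/near-UV)
- Paschen series: n_final = 3 (infrared)
- Brackett series: n_final = 4 (infrared)
- Pfund series: n_final = 5 (far infrared)

Since this transition ends at n = 1, it belongs to the Lyman series.

For reference, this 2 → 1 line has photon energy
ΔE = 13.6057 eV × (1/1² - 1/2²) = 10.204275000 eV,
corresponding to wavelength λ = hc/ΔE = 1239.84 eV·nm / 10.204275000 eV = 121.502018 nm in the ultraviolet region.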